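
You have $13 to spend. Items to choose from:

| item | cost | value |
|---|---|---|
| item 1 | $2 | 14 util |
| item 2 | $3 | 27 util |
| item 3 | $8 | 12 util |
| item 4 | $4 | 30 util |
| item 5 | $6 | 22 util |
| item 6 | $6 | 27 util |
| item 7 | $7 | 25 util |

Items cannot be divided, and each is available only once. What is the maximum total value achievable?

Check high-value combinations within $13:
- item 2+item 4+item 6: cost 3+4+6=13, value 27+30+27=84
- item 2+item 4+item 5: cost 3+4+6=13, value 27+30+22=79
- item 1+item 2+item 4: cost 2+3+4=9, value 14+27+30=71
Best: 84 util.

84 util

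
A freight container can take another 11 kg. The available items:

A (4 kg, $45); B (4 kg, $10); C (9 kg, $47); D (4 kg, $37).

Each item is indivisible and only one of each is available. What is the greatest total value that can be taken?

$82

This is a 0/1 knapsack; check combinations near the capacity.
- A+D: weight 4+4=8, value 45+37=82
- A+B: weight 4+4=8, value 45+10=55
- B+D: weight 4+4=8, value 10+37=47
- C: weight 9, value 47
Best: $82.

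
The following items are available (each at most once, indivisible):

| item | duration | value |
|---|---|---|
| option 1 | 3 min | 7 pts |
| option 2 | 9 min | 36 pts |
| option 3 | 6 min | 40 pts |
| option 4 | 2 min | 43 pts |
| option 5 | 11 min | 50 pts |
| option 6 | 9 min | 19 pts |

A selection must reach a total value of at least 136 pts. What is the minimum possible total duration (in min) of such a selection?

22

Subsets with value ≥ 136, sorted by total duration:
- option 1+option 3+option 4+option 5: duration 22, value 140
- option 1+option 2+option 4+option 5: duration 25, value 136
- option 2+option 3+option 4+option 6: duration 26, value 138
Minimum duration: 22 min.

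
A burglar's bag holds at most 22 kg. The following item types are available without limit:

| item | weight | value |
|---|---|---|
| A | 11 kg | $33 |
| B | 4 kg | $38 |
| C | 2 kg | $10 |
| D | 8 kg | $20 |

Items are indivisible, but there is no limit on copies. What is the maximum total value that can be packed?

$200

Best value-per-unit is B at 38/4; filling with it alone gives 5×38 = 190.
Optimal mix: 5×B + 1×C → weight 22, value 200.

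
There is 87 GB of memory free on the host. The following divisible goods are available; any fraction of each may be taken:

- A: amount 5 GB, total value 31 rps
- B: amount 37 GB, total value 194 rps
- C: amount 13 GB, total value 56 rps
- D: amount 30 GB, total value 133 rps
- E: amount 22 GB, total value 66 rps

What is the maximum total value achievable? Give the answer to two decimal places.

Take in order of value per unit:
- A (31/5 per unit): all 5 → value 31, running total 31.00
- B (194/37 per unit): all 37 → value 194, running total 225.00
- D (133/30 per unit): all 30 → value 133, running total 358.00
- C (56/13 per unit): all 13 → value 56, running total 414.00
- E (66/22 per unit): 2 of 22 → value 2×66/22 = 6.0000, running total 420.00
Total 420.00.

420.00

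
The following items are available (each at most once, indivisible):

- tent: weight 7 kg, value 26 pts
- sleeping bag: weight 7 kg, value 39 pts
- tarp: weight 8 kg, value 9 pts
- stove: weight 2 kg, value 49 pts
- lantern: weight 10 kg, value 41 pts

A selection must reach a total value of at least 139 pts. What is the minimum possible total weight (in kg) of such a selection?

Subsets with value ≥ 139, sorted by total weight:
- tent+sleeping bag+stove+lantern: weight 26, value 155
- tent+sleeping bag+tarp+stove+lantern: weight 34, value 164
Minimum weight: 26 kg.

26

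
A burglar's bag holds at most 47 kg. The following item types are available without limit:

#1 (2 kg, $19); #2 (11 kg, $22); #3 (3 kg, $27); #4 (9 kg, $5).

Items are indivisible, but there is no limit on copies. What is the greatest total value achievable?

$445

Best value-per-unit is #1 at 19/2; filling with it alone gives 23×19 = 437.
Optimal mix: 22×#1 + 1×#3 → weight 47, value 445.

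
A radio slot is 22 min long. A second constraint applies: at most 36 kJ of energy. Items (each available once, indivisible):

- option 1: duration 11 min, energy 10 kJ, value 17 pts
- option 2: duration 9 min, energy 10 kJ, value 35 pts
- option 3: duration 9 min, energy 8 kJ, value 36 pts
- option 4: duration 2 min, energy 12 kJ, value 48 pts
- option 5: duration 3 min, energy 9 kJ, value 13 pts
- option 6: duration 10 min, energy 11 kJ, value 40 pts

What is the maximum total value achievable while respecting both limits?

124 pts

Feasible sets respecting both limits:
- option 3+option 4+option 6: duration 21, energy 31, value 124
- option 2+option 4+option 6: duration 21, energy 33, value 123
- option 2+option 3+option 4: duration 20, energy 30, value 119
Best: 124 pts.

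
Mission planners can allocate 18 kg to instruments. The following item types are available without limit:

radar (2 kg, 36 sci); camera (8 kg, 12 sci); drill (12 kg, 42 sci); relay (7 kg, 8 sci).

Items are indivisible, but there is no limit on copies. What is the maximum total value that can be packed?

Best value-per-unit is radar at 36/2, and filling with it alone uses mass 9×2=18. No mix of the others beats 9×36 = 324.

324 sci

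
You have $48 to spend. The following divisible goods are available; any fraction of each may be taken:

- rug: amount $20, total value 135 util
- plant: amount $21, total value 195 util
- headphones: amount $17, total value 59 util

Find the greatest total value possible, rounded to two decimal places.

Take in order of value per unit:
- plant (195/21 per unit): all 21 → value 195, running total 195.00
- rug (135/20 per unit): all 20 → value 135, running total 330.00
- headphones (59/17 per unit): 7 of 17 → value 7×59/17 = 24.2941, running total 354.29
Total 354.29.

354.29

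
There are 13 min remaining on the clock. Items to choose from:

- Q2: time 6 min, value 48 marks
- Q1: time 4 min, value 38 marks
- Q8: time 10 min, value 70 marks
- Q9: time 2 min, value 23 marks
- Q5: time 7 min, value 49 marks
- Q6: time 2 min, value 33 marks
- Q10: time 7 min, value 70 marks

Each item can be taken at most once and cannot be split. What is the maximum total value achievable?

This is a 0/1 knapsack; check combinations near the capacity.
- Q1+Q6+Q10: time 4+2+7=13, value 38+33+70=141
- Q1+Q9+Q10: time 4+2+7=13, value 38+23+70=131
- Q9+Q6+Q10: time 2+2+7=11, value 23+33+70=126
- Q1+Q5+Q6: time 4+7+2=13, value 38+49+33=120
Best: 141 marks.

141 marks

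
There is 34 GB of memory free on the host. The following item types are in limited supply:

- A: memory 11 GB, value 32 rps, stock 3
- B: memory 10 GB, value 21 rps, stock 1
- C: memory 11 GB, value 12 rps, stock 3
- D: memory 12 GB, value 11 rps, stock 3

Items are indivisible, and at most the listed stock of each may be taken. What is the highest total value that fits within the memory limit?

96 rps

Top feasible selections:
- 3×A: memory 33, value 96
- 2×A + 1×B: memory 32, value 85
Best: 96 rps.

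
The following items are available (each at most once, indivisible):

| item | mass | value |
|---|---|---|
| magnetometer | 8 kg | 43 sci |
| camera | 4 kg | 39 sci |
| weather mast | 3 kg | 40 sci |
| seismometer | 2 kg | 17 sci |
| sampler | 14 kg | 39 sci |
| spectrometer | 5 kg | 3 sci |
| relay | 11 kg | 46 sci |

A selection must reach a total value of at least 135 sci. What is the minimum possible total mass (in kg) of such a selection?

17

Subsets with value ≥ 135, sorted by total mass:
- magnetometer+camera+weather mast+seismometer: mass 17, value 139
- camera+weather mast+seismometer+relay: mass 20, value 142
- magnetometer+camera+weather mast+seismometer+spectrometer: mass 22, value 142
- camera+weather mast+seismometer+sampler: mass 23, value 135
Minimum mass: 17 kg.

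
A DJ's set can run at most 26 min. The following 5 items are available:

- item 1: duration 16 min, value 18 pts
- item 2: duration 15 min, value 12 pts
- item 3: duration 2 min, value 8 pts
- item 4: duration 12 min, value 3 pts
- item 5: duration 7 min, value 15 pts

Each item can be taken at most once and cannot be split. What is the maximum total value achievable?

41 pts

This is a 0/1 knapsack; check combinations near the capacity.
- item 1+item 3+item 5: duration 16+2+7=25, value 18+8+15=41
- item 2+item 3+item 5: duration 15+2+7=24, value 12+8+15=35
- item 1+item 5: duration 16+7=23, value 18+15=33
- item 2+item 5: duration 15+7=22, value 12+15=27
- item 1+item 3: duration 16+2=18, value 18+8=26
Best: 41 pts.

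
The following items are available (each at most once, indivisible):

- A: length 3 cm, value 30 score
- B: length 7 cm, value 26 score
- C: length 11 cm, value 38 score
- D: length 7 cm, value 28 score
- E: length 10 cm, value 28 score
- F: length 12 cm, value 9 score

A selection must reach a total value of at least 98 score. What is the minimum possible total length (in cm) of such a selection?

Subsets with value ≥ 98, sorted by total length:
- A+B+D+E: length 27, value 112
- A+B+C+D: length 28, value 122
- A+C+D+E: length 31, value 124
Minimum length: 27 cm.

27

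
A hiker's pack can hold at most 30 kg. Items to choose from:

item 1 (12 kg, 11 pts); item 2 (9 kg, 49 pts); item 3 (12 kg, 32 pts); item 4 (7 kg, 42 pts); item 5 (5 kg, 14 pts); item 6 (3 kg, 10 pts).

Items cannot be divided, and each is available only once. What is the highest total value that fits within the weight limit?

123 pts

Check high-value combinations within 30 kg:
- item 2+item 3+item 4: weight 9+12+7=28, value 49+32+42=123
- item 2+item 4+item 5+item 6: weight 9+7+5+3=24, value 49+42+14+10=115
- item 2+item 4+item 5: weight 9+7+5=21, value 49+42+14=105
- item 2+item 3+item 5+item 6: weight 9+12+5+3=29, value 49+32+14+10=105
Best: 123 pts.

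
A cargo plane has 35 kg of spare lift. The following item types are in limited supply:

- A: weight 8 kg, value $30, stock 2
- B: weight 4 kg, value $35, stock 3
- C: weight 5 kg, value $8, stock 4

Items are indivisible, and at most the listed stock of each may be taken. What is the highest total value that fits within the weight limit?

Best selections within weight 35 and stock limits:
- 2×A + 3×B + 1×C: weight 33, value 173
- 2×A + 3×B: weight 28, value 165
- 1×A + 3×B + 3×C: weight 35, value 159
- 1×A + 3×B + 2×C: weight 30, value 151
Best: $173.

$173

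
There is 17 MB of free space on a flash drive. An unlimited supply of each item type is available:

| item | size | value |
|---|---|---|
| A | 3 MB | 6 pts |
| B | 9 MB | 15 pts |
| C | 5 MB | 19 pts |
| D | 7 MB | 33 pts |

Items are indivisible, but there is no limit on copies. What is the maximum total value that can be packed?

Best value-per-unit is D at 33/7; filling with it alone gives 2×33 = 66.
Optimal mix: 1×A + 2×D → size 17, value 72.

72 pts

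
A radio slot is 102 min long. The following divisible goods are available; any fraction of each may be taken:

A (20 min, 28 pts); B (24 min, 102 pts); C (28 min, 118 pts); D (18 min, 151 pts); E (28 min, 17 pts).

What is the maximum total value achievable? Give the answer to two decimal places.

406.29

Take in order of value per unit:
- D (151/18 per unit): all 18 → value 151, running total 151.00
- B (102/24 per unit): all 24 → value 102, running total 253.00
- C (118/28 per unit): all 28 → value 118, running total 371.00
- A (28/20 per unit): all 20 → value 28, running total 399.00
- E (17/28 per unit): 12 of 28 → value 12×17/28 = 7.2857, running total 406.29
Total 406.29.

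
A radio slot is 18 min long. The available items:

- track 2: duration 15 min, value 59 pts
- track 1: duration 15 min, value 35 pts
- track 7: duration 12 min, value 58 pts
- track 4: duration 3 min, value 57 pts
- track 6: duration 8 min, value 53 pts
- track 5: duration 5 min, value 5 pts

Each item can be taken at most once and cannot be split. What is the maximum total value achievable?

116 pts

Check high-value combinations within 18 min:
- track 2+track 4: duration 15+3=18, value 59+57=116
- track 7+track 4: duration 12+3=15, value 58+57=115
- track 4+track 6+track 5: duration 3+8+5=16, value 57+53+5=115
- track 4+track 6: duration 3+8=11, value 57+53=110
- track 1+track 4: duration 15+3=18, value 35+57=92
Best: 116 pts.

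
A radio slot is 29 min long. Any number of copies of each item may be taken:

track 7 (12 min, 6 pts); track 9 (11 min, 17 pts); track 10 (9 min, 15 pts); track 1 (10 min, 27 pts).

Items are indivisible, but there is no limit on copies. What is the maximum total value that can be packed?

Best value-per-unit is track 1 at 27/10; filling with it alone gives 2×27 = 54.
Optimal mix: 1×track 10 + 2×track 1 → duration 29, value 69.

69 pts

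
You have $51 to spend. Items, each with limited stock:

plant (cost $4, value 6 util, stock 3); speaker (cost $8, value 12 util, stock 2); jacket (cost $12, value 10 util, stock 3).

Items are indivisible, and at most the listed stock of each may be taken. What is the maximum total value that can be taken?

56 util

Best selections within cost 51 and stock limits:
- 2×plant + 2×speaker + 2×jacket: cost 48, value 56
- 3×plant + 2×speaker + 1×jacket: cost 40, value 52
Best: 56 util.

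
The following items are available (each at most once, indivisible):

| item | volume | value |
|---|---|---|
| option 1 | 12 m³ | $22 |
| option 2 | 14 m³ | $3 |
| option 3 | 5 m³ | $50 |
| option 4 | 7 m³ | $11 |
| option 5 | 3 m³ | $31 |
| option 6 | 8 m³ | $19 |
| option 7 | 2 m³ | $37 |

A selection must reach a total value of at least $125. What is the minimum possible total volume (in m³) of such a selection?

17

Subsets with value ≥ 125, sorted by total volume:
- option 3+option 4+option 5+option 7: volume 17, value 129
- option 3+option 5+option 6+option 7: volume 18, value 137
- option 1+option 3+option 5+option 7: volume 22, value 140
Minimum volume: 17 m³.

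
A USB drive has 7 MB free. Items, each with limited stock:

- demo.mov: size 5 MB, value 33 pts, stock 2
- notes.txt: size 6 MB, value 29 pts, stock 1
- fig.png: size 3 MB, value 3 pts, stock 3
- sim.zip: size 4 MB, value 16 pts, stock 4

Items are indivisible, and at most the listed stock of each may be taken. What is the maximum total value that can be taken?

Best selections within size 7 and stock limits:
- 1×demo.mov: size 5, value 33
- 1×notes.txt: size 6, value 29
Best: 33 pts.

33 pts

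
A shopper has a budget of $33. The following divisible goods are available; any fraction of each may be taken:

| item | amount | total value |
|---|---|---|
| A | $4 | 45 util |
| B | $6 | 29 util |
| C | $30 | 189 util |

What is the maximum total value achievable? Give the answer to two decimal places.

Take in order of value per unit:
- A (45/4 per unit): all 4 → value 45, running total 45.00
- C (189/30 per unit): 29 of 30 → value 29×189/30 = 182.7000, running total 227.70
Total 227.70.

227.70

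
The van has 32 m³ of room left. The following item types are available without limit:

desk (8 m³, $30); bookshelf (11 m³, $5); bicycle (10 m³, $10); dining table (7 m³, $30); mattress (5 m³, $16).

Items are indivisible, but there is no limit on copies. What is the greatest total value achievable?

$122

Best value-per-unit is dining table at 30/7; filling with it alone gives 4×30 = 120.
Optimal mix: 1×desk + 2×dining table + 2×mattress → volume 32, value 122.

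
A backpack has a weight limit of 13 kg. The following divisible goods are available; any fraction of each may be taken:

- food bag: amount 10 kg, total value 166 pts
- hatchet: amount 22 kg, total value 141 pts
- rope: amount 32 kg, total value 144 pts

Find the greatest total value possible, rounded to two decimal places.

185.23

Take in order of value per unit:
- food bag (166/10 per unit): all 10 → value 166, running total 166.00
- hatchet (141/22 per unit): 3 of 22 → value 3×141/22 = 19.2273, running total 185.23
Total 185.23.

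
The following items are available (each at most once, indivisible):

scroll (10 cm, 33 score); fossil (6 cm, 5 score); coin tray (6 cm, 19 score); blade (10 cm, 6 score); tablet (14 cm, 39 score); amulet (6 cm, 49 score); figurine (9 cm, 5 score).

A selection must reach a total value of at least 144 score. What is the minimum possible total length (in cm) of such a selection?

42

Subsets with value ≥ 144, sorted by total length:
- scroll+fossil+coin tray+tablet+amulet: length 42, value 145
- scroll+coin tray+tablet+amulet+figurine: length 45, value 145
- scroll+coin tray+blade+tablet+amulet: length 46, value 146
- scroll+fossil+coin tray+tablet+amulet+figurine: length 51, value 150
Minimum length: 42 cm.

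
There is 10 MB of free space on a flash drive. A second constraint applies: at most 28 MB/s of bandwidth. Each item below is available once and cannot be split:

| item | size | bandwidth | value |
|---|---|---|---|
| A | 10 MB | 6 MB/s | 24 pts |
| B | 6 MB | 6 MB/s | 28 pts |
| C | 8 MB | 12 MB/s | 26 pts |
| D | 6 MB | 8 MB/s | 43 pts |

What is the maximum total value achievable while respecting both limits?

43 pts

Feasible sets respecting both limits:
- D: size 6, bandwidth 8, value 43
- B: size 6, bandwidth 6, value 28
- C: size 8, bandwidth 12, value 26
- A: size 10, bandwidth 6, value 24
Best: 43 pts.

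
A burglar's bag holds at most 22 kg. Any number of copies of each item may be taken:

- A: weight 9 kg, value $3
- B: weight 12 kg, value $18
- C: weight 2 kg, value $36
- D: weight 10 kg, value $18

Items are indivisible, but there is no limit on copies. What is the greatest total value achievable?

Best value-per-unit is C at 36/2, and filling with it alone uses weight 11×2=22. No mix of the others beats 11×36 = 396.

$396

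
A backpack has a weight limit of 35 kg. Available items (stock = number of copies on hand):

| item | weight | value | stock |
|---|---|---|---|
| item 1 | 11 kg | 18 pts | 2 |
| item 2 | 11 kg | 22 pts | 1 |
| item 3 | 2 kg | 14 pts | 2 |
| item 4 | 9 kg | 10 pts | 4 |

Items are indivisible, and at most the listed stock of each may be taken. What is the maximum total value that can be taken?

78 pts

Top feasible selections:
- 1×item 1 + 1×item 2 + 2×item 3 + 1×item 4: weight 35, value 78
- 2×item 1 + 2×item 3 + 1×item 4: weight 35, value 74
- 2×item 1 + 1×item 2 + 1×item 3: weight 35, value 72
Best: 78 pts.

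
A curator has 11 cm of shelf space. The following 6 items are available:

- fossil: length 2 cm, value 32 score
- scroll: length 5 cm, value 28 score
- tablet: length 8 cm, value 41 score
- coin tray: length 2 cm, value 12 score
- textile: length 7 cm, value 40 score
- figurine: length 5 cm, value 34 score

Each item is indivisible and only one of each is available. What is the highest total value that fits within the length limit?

84 score

Check high-value combinations within 11 cm:
- fossil+coin tray+textile: length 2+2+7=11, value 32+12+40=84
- fossil+coin tray+figurine: length 2+2+5=9, value 32+12+34=78
- fossil+tablet: length 2+8=10, value 32+41=73
Best: 84 score.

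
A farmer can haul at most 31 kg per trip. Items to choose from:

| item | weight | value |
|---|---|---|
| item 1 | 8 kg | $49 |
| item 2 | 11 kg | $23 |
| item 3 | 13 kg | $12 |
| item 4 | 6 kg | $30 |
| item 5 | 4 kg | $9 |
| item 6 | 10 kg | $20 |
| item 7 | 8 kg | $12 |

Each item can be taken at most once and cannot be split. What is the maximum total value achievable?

$111

Check high-value combinations within 31 kg:
- item 1+item 2+item 4+item 5: weight 8+11+6+4=29, value 49+23+30+9=111
- item 1+item 4+item 5+item 6: weight 8+6+4+10=28, value 49+30+9+20=108
- item 1+item 2+item 4: weight 8+11+6=25, value 49+23+30=102
- item 1+item 4+item 5+item 7: weight 8+6+4+8=26, value 49+30+9+12=100
- item 1+item 3+item 4+item 5: weight 8+13+6+4=31, value 49+12+30+9=100
Best: $111.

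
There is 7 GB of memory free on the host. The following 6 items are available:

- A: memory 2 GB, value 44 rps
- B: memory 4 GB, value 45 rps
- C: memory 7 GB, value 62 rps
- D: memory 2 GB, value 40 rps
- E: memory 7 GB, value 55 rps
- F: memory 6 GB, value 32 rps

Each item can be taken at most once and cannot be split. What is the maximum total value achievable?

89 rps

Check high-value combinations within 7 GB:
- A+B: memory 2+4=6, value 44+45=89
- B+D: memory 4+2=6, value 45+40=85
- A+D: memory 2+2=4, value 44+40=84
- C: memory 7, value 62
- E: memory 7, value 55
Best: 89 rps.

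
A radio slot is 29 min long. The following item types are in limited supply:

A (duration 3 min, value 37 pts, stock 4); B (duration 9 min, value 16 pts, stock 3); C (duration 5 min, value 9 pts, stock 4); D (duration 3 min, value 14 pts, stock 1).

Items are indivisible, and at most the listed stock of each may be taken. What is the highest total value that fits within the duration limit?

Best selections within duration 29 and stock limits:
- 4×A + 1×B + 1×C + 1×D: duration 29, value 187
- 4×A + 2×C + 1×D: duration 25, value 180
- 4×A + 1×B + 1×D: duration 24, value 178
- 4×A + 3×C: duration 27, value 175
Best: 187 pts.

187 pts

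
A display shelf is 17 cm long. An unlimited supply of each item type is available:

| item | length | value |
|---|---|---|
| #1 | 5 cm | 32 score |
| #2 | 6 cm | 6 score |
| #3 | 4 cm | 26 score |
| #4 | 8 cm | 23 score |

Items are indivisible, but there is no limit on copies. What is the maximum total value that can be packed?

Best value-per-unit is #3 at 26/4; filling with it alone gives 4×26 = 104.
Optimal mix: 1×#1 + 3×#3 → length 17, value 110.

110 score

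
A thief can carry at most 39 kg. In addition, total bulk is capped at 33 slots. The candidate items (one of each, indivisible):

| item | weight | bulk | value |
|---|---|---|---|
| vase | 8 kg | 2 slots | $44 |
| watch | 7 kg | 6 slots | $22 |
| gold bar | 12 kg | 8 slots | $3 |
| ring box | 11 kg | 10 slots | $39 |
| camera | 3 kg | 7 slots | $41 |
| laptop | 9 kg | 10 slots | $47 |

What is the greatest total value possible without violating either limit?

Feasible sets respecting both limits:
- vase+ring box+camera+laptop: weight 31, bulk 29, value 171
- vase+watch+gold bar+camera+laptop: weight 39, bulk 33, value 157
- vase+watch+camera+laptop: weight 27, bulk 25, value 154
- vase+watch+ring box+laptop: weight 35, bulk 28, value 152
Best: $171.

$171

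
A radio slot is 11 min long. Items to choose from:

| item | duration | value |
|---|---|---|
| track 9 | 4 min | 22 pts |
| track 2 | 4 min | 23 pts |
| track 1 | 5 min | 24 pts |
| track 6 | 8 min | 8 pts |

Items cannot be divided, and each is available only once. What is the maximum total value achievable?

This is a 0/1 knapsack; check combinations near the capacity.
- track 2+track 1: duration 4+5=9, value 23+24=47
- track 9+track 1: duration 4+5=9, value 22+24=46
- track 9+track 2: duration 4+4=8, value 22+23=45
Best: 47 pts.

47 pts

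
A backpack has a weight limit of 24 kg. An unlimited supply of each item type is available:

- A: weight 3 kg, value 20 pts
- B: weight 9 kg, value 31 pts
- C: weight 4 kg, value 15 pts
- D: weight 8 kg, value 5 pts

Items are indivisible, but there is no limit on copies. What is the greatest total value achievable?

Best value-per-unit is A at 20/3, and filling with it alone uses weight 8×3=24. No mix of the others beats 8×20 = 160.

160 pts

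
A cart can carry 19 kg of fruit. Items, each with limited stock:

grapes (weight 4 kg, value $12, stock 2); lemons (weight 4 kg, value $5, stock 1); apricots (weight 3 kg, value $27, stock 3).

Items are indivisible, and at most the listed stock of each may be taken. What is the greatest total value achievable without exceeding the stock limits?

$105

Top feasible selections:
- 2×grapes + 3×apricots: weight 17, value 105
- 1×grapes + 1×lemons + 3×apricots: weight 17, value 98
- 1×grapes + 3×apricots: weight 13, value 93
- 1×lemons + 3×apricots: weight 13, value 86
Best: $105.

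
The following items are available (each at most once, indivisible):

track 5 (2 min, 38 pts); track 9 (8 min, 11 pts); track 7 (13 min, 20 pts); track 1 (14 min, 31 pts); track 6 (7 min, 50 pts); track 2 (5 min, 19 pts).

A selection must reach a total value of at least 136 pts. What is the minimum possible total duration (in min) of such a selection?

28

Subsets with value ≥ 136, sorted by total duration:
- track 5+track 1+track 6+track 2: duration 28, value 138
- track 5+track 9+track 7+track 6+track 2: duration 35, value 138
- track 5+track 9+track 1+track 6+track 2: duration 36, value 149
Minimum duration: 28 min.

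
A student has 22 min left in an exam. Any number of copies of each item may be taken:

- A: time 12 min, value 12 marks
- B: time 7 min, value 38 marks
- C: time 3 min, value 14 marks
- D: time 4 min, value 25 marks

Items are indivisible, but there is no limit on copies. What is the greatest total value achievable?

128 marks

Best value-per-unit is D at 25/4; filling with it alone gives 5×25 = 125.
Optimal mix: 2×C + 4×D → time 22, value 128.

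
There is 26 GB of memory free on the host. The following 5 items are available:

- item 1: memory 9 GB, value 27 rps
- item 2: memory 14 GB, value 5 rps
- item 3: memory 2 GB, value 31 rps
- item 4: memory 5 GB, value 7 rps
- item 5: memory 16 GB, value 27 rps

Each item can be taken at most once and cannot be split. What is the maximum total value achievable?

65 rps

Check high-value combinations within 26 GB:
- item 1+item 3+item 4: memory 9+2+5=16, value 27+31+7=65
- item 3+item 4+item 5: memory 2+5+16=23, value 31+7+27=65
- item 1+item 2+item 3: memory 9+14+2=25, value 27+5+31=63
Best: 65 rps.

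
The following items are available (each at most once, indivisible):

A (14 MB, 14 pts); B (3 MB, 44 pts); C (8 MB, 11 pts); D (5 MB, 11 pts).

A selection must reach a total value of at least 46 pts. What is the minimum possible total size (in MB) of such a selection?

8

Subsets with value ≥ 46, sorted by total size:
- B+D: size 8, value 55
- B+C: size 11, value 55
Minimum size: 8 MB.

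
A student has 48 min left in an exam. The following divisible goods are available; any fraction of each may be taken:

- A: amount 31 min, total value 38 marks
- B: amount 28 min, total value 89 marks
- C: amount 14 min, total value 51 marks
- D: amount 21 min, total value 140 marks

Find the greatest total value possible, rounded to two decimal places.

Take in order of value per unit:
- D (140/21 per unit): all 21 → value 140, running total 140.00
- C (51/14 per unit): all 14 → value 51, running total 191.00
- B (89/28 per unit): 13 of 28 → value 13×89/28 = 41.3214, running total 232.32
Total 232.32.

232.32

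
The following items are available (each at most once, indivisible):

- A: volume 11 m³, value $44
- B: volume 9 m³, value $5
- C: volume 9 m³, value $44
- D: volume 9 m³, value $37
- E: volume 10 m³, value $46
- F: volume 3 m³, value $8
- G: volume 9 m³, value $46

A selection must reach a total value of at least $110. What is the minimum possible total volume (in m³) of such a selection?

Subsets with value ≥ 110, sorted by total volume:
- C+D+G: volume 27, value 127
- C+E+G: volume 28, value 136
- D+E+G: volume 28, value 129
- C+D+E: volume 28, value 127
Minimum volume: 27 m³.

27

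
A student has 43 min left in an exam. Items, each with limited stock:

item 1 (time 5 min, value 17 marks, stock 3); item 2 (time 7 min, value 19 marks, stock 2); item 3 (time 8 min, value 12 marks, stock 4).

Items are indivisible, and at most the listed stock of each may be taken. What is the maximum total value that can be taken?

Top feasible selections:
- 3×item 1 + 2×item 2 + 1×item 3: time 37, value 101
- 2×item 1 + 2×item 2 + 2×item 3: time 40, value 96
- 3×item 1 + 1×item 2 + 2×item 3: time 38, value 94
Best: 101 marks.

101 marks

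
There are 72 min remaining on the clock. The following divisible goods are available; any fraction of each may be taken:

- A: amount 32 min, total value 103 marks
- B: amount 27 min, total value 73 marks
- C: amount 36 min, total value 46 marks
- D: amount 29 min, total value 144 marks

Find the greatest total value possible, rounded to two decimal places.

Take in order of value per unit:
- D (144/29 per unit): all 29 → value 144, running total 144.00
- A (103/32 per unit): all 32 → value 103, running total 247.00
- B (73/27 per unit): 11 of 27 → value 11×73/27 = 29.7407, running total 276.74
Total 276.74.

276.74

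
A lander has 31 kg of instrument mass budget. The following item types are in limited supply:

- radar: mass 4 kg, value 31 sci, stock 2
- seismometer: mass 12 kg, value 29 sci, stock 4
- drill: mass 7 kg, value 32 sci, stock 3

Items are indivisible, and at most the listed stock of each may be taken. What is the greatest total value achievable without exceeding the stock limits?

158 sci

Top feasible selections:
- 2×radar + 3×drill: mass 29, value 158
- 1×radar + 3×drill: mass 25, value 127
Best: 158 sci.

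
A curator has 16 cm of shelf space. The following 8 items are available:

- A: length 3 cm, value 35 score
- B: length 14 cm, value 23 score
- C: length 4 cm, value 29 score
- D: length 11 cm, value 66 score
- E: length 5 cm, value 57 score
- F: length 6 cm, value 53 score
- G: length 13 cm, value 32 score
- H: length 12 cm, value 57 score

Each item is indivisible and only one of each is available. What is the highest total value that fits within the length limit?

Check high-value combinations within 16 cm:
- A+E+F: length 3+5+6=14, value 35+57+53=145
- C+E+F: length 4+5+6=15, value 29+57+53=139
- D+E: length 11+5=16, value 66+57=123
- A+C+E: length 3+4+5=12, value 35+29+57=121
- A+C+F: length 3+4+6=13, value 35+29+53=117
Best: 145 score.

145 score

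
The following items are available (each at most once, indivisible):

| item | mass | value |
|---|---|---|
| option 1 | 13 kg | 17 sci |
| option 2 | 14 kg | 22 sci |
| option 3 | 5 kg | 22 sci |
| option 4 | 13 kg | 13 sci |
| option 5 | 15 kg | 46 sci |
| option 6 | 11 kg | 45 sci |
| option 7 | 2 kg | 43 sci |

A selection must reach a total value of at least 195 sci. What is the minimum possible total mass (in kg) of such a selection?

60

Subsets with value ≥ 195, sorted by total mass:
- option 1+option 2+option 3+option 5+option 6+option 7: mass 60, value 195
- option 1+option 2+option 3+option 4+option 5+option 6+option 7: mass 73, value 208
Minimum mass: 60 kg.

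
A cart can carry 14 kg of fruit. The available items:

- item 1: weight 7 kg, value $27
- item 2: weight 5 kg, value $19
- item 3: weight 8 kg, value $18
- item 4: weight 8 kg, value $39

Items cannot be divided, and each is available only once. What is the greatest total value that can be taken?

Check high-value combinations within 14 kg:
- item 2+item 4: weight 5+8=13, value 19+39=58
- item 1+item 2: weight 7+5=12, value 27+19=46
- item 4: weight 8, value 39
Best: $58.

$58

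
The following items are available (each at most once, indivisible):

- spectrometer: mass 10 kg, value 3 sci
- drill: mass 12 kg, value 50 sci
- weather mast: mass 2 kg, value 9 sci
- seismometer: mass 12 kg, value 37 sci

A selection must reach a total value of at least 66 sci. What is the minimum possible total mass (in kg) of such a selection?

Subsets with value ≥ 66, sorted by total mass:
- drill+seismometer: mass 24, value 87
- drill+weather mast+seismometer: mass 26, value 96
- spectrometer+drill+seismometer: mass 34, value 90
- spectrometer+drill+weather mast+seismometer: mass 36, value 99
Minimum mass: 24 kg.

24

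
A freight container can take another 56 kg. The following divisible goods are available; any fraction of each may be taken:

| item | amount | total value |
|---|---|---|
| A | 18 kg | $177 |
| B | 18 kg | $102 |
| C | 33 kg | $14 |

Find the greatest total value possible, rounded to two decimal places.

Take in order of value per unit:
- A (177/18 per unit): all 18 → value 177, running total 177.00
- B (102/18 per unit): all 18 → value 102, running total 279.00
- C (14/33 per unit): 20 of 33 → value 20×14/33 = 8.4848, running total 287.48
Total 287.48.

287.48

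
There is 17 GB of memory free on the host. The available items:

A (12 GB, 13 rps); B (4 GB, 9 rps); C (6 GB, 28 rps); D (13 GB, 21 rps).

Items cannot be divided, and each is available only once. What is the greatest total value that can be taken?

37 rps

Check high-value combinations within 17 GB:
- B+C: memory 4+6=10, value 9+28=37
- B+D: memory 4+13=17, value 9+21=30
- C: memory 6, value 28
- A+B: memory 12+4=16, value 13+9=22
- D: memory 13, value 21
Best: 37 rps.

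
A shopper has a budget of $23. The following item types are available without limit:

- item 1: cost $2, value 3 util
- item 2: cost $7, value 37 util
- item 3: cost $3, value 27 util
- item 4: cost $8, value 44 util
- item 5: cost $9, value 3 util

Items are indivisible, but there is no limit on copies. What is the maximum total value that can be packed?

Best value-per-unit is item 3 at 27/3; filling with it alone gives 7×27 = 189.
Optimal mix: 1×item 1 + 7×item 3 → cost 23, value 192.

192 util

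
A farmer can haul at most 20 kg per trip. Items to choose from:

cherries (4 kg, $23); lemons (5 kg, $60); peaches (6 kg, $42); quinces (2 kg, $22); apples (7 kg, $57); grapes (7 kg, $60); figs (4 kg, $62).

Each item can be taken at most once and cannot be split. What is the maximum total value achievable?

$205

Check high-value combinations within 20 kg:
- cherries+lemons+grapes+figs: weight 4+5+7+4=20, value 23+60+60+62=205
- lemons+quinces+grapes+figs: weight 5+2+7+4=18, value 60+22+60+62=204
- cherries+lemons+apples+figs: weight 4+5+7+4=20, value 23+60+57+62=202
- lemons+quinces+apples+figs: weight 5+2+7+4=18, value 60+22+57+62=201
- quinces+apples+grapes+figs: weight 2+7+7+4=20, value 22+57+60+62=201
Best: $205.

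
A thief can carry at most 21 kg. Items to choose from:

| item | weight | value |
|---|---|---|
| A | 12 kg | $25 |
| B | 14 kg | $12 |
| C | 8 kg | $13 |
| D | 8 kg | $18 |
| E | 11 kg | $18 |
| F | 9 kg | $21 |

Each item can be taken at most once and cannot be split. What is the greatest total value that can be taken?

$46

Check high-value combinations within 21 kg:
- A+F: weight 12+9=21, value 25+21=46
- A+D: weight 12+8=20, value 25+18=43
- D+F: weight 8+9=17, value 18+21=39
- E+F: weight 11+9=20, value 18+21=39
Best: $46.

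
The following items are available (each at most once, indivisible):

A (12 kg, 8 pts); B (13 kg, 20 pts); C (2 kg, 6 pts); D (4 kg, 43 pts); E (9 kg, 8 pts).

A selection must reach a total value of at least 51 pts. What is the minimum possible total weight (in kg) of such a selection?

13

Subsets with value ≥ 51, sorted by total weight:
- D+E: weight 13, value 51
- C+D+E: weight 15, value 57
- A+D: weight 16, value 51
- B+D: weight 17, value 63
Minimum weight: 13 kg.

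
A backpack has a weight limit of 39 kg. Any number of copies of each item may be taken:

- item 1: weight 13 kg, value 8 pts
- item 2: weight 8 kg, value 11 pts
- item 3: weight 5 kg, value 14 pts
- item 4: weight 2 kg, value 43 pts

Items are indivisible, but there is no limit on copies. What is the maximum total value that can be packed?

Best value-per-unit is item 4 at 43/2, and filling with it alone uses weight 19×2=38. No mix of the others beats 19×43 = 817.

817 pts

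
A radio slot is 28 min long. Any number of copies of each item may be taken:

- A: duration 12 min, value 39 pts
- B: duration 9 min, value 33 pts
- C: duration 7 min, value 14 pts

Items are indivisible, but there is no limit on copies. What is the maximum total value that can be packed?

Best value-per-unit is B at 33/9, and filling with it alone uses duration 3×9=27. No mix of the others beats 3×33 = 99.

99 pts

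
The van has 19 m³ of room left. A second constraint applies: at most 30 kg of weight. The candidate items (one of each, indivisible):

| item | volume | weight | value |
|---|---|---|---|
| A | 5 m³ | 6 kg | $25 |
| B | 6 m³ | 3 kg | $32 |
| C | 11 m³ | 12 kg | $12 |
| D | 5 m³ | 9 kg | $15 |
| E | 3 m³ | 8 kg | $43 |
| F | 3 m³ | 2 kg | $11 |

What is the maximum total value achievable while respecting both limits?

Feasible sets respecting both limits:
- A+B+D+E: volume 19, weight 26, value 115
- A+B+E+F: volume 17, weight 19, value 111
- B+D+E+F: volume 17, weight 22, value 101
Best: $115.

$115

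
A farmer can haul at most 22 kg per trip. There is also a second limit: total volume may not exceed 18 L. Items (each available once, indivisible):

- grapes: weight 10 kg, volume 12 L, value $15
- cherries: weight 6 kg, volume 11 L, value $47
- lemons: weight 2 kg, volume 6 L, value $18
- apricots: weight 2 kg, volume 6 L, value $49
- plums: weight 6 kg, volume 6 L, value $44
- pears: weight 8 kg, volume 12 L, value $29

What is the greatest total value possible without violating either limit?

Feasible sets respecting both limits:
- lemons+apricots+plums: weight 10, volume 18, value 111
- cherries+apricots: weight 8, volume 17, value 96
- apricots+plums: weight 8, volume 12, value 93
- cherries+plums: weight 12, volume 17, value 91
Best: $111.

$111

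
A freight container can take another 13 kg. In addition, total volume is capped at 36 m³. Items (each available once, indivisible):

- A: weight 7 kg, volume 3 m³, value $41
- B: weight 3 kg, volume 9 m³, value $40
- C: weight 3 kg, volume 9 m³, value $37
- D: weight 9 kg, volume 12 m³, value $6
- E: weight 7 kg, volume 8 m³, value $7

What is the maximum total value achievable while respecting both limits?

Feasible sets respecting both limits:
- A+B+C: weight 13, volume 21, value 118
- B+C+E: weight 13, volume 26, value 84
- A+B: weight 10, volume 12, value 81
- A+C: weight 10, volume 12, value 78
Best: $118.

$118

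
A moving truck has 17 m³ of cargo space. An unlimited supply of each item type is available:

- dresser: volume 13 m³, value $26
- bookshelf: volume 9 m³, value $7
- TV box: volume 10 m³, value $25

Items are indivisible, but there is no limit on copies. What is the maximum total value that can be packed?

$26

Best value-per-unit is TV box at 25/10; filling with it alone gives 1×25 = 25.
Optimal mix: 1×dresser → volume 13, value 26.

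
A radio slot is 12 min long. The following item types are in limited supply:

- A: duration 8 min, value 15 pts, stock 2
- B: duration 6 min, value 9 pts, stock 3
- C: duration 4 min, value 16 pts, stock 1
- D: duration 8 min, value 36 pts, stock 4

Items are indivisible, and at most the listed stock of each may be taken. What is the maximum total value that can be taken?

52 pts

Top feasible selections:
- 1×C + 1×D: duration 12, value 52
- 1×D: duration 8, value 36
Best: 52 pts.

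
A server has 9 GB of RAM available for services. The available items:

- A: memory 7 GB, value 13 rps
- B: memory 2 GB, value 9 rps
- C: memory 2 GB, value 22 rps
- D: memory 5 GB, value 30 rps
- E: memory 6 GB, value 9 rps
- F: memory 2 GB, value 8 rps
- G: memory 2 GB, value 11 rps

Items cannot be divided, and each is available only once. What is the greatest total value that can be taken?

Check high-value combinations within 9 GB:
- C+D+G: memory 2+5+2=9, value 22+30+11=63
- B+C+D: memory 2+2+5=9, value 9+22+30=61
- C+D+F: memory 2+5+2=9, value 22+30+8=60
- C+D: memory 2+5=7, value 22+30=52
Best: 63 rps.

63 rps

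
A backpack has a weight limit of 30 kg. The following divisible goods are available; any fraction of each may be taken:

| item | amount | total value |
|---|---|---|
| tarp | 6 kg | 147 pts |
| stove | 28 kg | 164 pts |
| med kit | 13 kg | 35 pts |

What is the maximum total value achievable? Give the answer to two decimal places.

287.57

Take in order of value per unit:
- tarp (147/6 per unit): all 6 → value 147, running total 147.00
- stove (164/28 per unit): 24 of 28 → value 24×164/28 = 140.5714, running total 287.57
Total 287.57.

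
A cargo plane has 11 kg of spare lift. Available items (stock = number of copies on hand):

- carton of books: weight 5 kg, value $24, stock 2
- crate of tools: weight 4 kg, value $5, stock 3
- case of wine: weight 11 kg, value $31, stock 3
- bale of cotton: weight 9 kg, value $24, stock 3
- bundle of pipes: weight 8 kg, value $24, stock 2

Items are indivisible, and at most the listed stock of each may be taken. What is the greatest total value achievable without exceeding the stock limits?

Best selections within weight 11 and stock limits:
- 2×carton of books: weight 10, value 48
- 1×case of wine: weight 11, value 31
- 1×carton of books + 1×crate of tools: weight 9, value 29
- 1×carton of books: weight 5, value 24
Best: $48.

$48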